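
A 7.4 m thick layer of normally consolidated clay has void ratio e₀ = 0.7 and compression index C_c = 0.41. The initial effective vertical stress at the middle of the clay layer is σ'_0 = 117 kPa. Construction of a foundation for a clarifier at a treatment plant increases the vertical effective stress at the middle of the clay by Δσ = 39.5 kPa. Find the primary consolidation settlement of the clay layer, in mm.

S_c ≈ 225 mm

Final effective stress: σ'_f = σ'_0 + Δσ = 117 + 39.5 = 156.5 kPa.
Normally consolidated clay, so the full stress increment lies on the virgin compression line:
S_c = C_c·H/(1+e₀)·log₁₀(σ'_f/σ'_0) = 0.41×7.4/(1+0.7)×log₁₀(156.5/117)
    = 1.7847 × 0.12633 = 0.2255 m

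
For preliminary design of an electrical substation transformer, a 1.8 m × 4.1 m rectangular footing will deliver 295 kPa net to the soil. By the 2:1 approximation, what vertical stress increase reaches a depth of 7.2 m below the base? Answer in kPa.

By the 2:1 method the load spreads at 1 horizontal : 2 vertical, so at depth z the loaded area has grown by z in each plan dimension:
Δσ = qBL/((B+z)(L+z)) = 295×1.8×4.1/((1.8+7.2)(4.1+7.2)) = 21.407 kPa

Δσ_z ≈ 21.4 kPa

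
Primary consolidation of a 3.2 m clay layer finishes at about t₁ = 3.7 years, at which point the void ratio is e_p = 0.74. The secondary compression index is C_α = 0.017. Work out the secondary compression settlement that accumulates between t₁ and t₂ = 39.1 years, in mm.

Secondary compression: S_s = C_α·H/(1+e_p)·log₁₀(t₂/t₁)
S_s = 0.017×3.2/(1+0.74)×log₁₀(39.1/3.7)
    = 0.03126 × 1.024 = 0.03201 m

S_s ≈ 32 mm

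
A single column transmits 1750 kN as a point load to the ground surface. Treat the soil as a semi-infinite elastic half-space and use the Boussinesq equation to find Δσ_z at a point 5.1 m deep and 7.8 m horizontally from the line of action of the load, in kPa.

Boussinesq vertical stress below a point load on an elastic half-space:
Δσ_z = 3P/(2πz²) · [1 + (r/z)²]^(−5/2)
r/z = 7.8/5.1 = 1.5294; [1+(r/z)²]^(−5/2) = 0.049082.
Δσ_z = 3×1750/(2π×5.1²) × 0.049082 = 32.125 × 0.049082 = 1.577 kPa

Δσ_z ≈ 1.58 kPa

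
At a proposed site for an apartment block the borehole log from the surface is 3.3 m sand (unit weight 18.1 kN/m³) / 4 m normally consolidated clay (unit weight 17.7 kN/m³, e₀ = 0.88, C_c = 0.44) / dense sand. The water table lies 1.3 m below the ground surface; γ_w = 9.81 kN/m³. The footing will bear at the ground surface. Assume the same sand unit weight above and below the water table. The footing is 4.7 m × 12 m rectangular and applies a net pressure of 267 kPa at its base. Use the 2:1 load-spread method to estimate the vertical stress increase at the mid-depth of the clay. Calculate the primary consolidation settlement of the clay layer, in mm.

S_c ≈ 382 mm

Mid-depth of clay below the ground surface: z = 3.3 + 4/2 = 5.3 m.
Total vertical stress at mid-clay: σ_v = 18.1×3.3 + 17.7×2 = 95.13 kPa.
Pore pressure: u = 9.81×(5.3 − 1.3) = 39.24 kPa.
Initial effective stress: σ'_0 = σ_v − u = 95.13 − 39.24 = 55.89 kPa.
Stress increase at mid-clay by the 2:1 spreading method:
Δσ = qBL/((B+z)(L+z)) = 267×4.7×12/((4.7+5.3)(12+5.3)) = 87.045 kPa
Final effective stress: σ'_f = σ'_0 + Δσ = 55.89 + 87.045 = 142.94 kPa.
Normally consolidated clay, so the full stress increment lies on the virgin compression line:
S_c = C_c·H/(1+e₀)·log₁₀(σ'_f/σ'_0) = 0.44×4/(1+0.88)×log₁₀(142.94/55.89)
    = 0.93617 × 0.40782 = 0.3818 m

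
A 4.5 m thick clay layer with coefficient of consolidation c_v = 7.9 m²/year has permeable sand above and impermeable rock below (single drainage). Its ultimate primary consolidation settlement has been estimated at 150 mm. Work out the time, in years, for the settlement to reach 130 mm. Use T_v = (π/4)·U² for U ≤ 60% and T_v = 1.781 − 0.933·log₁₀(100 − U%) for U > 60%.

Drainage path length: H_d = H = 4.5 m (single drainage).
U = S(t)/S_ult = 130/150 = 0.8667.
U > 60%: T_v = 1.781 − 0.933·log₁₀(100 − 86.667) = 0.73143.
t = T_v·H_d²/c_v = 0.73143×4.5²/7.9 = 1.875 years.

t ≈ 1.87 years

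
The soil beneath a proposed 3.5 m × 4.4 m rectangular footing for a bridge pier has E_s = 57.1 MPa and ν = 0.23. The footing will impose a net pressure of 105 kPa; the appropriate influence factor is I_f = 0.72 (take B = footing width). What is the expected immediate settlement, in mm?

S_e ≈ 4.39 mm

Immediate (elastic) settlement: S_e = q·B·(1−ν²)/E_s · I_f.
E_s = 57.1 MPa = 57100 kPa.
S_e = 105 × 3.5 × (1 − 0.23²) / 57100 × 0.72
    = 105 × 3.5 × 0.9471 / 57100 × 0.72
    = 0.004389 m = 4.389 mm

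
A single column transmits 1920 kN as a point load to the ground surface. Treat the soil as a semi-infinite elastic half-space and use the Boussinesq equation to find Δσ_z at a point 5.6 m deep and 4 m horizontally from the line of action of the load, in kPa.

Δσ_z ≈ 10.4 kPa

Boussinesq vertical stress below a point load on an elastic half-space:
Δσ_z = 3P/(2πz²) · [1 + (r/z)²]^(−5/2)
r/z = 4/5.6 = 0.71429; [1+(r/z)²]^(−5/2) = 0.35679.
Δσ_z = 3×1920/(2π×5.6²) × 0.35679 = 29.233 × 0.35679 = 10.43 kPa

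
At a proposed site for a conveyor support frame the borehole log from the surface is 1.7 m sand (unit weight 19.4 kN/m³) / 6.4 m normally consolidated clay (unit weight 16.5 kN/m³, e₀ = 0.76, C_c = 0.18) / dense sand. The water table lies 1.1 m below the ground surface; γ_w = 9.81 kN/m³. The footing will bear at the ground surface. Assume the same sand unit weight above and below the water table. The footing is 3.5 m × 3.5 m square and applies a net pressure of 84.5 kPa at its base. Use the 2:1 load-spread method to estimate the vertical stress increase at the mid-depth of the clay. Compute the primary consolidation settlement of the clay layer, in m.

Mid-depth of clay below the ground surface: z = 1.7 + 6.4/2 = 4.9 m.
Total vertical stress at mid-clay: σ_v = 19.4×1.7 + 16.5×3.2 = 85.78 kPa.
Pore pressure: u = 9.81×(4.9 − 1.1) = 37.278 kPa.
Initial effective stress: σ'_0 = σ_v − u = 85.78 − 37.278 = 48.502 kPa.
Stress increase at mid-clay by the 2:1 spreading method:
Δσ = qBL/((B+z)(L+z)) = 84.5×3.5×3.5/((3.5+4.9)(3.5+4.9)) = 14.67 kPa
Final effective stress: σ'_f = σ'_0 + Δσ = 48.502 + 14.67 = 63.172 kPa.
Normally consolidated clay, so the full stress increment lies on the virgin compression line:
S_c = C_c·H/(1+e₀)·log₁₀(σ'_f/σ'_0) = 0.18×6.4/(1+0.76)×log₁₀(63.172/48.502)
    = 0.65455 × 0.11476 = 0.07512 m

S_c ≈ 0.0751 m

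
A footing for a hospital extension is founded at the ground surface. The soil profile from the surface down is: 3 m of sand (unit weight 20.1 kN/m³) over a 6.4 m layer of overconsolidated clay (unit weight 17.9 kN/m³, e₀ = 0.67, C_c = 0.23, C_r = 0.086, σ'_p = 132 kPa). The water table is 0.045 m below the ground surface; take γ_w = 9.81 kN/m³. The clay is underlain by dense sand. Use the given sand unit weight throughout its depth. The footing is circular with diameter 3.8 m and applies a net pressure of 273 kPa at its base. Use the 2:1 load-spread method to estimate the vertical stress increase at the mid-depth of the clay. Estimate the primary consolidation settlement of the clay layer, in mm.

S_c ≈ 75 mm

Mid-depth of clay below the ground surface: z = 3 + 6.4/2 = 6.2 m.
Total vertical stress at mid-clay: σ_v = 20.1×3 + 17.9×3.2 = 117.58 kPa.
Pore pressure: u = 9.81×(6.2 − 0.045) = 60.381 kPa.
Initial effective stress: σ'_0 = σ_v − u = 117.58 − 60.381 = 57.199 kPa.
Stress increase at mid-clay by the 2:1 spreading method:
Δσ ≈ qD²/(D+z)² = 273×3.8²/(3.8+6.2)² = 39.421 kPa
Final effective stress: σ'_f = 57.199 + 39.421 = 96.62 kPa.
σ'_f = 96.62 ≤ σ'_p = 132 kPa, so the clay remains overconsolidated and only the recompression index applies:
S_c = C_r·H/(1+e₀)·log₁₀(σ'_f/σ'_0) = 0.086×6.4/1.67×log₁₀(96.62/57.199)
    = 0.32958 × 0.22768 = 0.07504 m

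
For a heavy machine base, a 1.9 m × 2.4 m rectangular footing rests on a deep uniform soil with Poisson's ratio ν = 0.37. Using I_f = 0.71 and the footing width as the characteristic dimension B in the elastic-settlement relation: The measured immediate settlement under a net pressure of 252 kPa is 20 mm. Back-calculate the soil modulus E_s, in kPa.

E_s ≈ 14700 kPa

S_e = q·B·(1−ν²)/E_s · I_f  ⇒  E_s = q·B·(1−ν²)·I_f / S_e.
E_s = 252 × 1.9 × 0.8631 × 0.71 / 0.02 = 14670 kPa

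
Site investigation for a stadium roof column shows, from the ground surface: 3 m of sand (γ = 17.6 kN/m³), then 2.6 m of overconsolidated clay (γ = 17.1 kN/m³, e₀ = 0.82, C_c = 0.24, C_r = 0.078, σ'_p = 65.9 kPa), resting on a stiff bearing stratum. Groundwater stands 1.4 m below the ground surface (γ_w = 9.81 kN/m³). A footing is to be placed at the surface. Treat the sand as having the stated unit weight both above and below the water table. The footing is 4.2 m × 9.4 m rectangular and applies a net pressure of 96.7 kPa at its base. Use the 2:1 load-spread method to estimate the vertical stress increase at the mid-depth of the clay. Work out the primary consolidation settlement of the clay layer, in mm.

S_c ≈ 44.5 mm

Mid-depth of clay below the ground surface: z = 3 + 2.6/2 = 4.3 m.
Total vertical stress at mid-clay: σ_v = 17.6×3 + 17.1×1.3 = 75.03 kPa.
Pore pressure: u = 9.81×(4.3 − 1.4) = 28.449 kPa.
Initial effective stress: σ'_0 = σ_v − u = 75.03 − 28.449 = 46.581 kPa.
Stress increase at mid-clay by the 2:1 spreading method:
Δσ = qBL/((B+z)(L+z)) = 96.7×4.2×9.4/((4.2+4.3)(9.4+4.3)) = 32.784 kPa
Final effective stress: σ'_f = 46.581 + 32.784 = 79.365 kPa.
σ'_f = 79.365 > σ'_p = 65.9 kPa, so the stress path crosses the preconsolidation pressure — recompression up to σ'_p, then virgin compression beyond:
S_c = H/(1+e₀)·[C_r·log₁₀(σ'_p/σ'_0) + C_c·log₁₀(σ'_f/σ'_p)]
    = 2.6/1.82 × [0.078×log₁₀(65.9/46.581) + 0.24×log₁₀(79.365/65.9)]
    = 1.4286 × [0.011753 + 0.019378] = 0.04447 m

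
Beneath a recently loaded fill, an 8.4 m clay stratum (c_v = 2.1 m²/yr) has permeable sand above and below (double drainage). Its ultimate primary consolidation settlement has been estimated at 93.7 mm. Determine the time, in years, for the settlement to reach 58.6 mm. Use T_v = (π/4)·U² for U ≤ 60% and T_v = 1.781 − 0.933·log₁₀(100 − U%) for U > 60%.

t ≈ 2.63 years

Drainage path length: H_d = H/2 = 4.2 m (double drainage).
U = S(t)/S_ult = 58.6/93.7 = 0.6254.
U > 60%: T_v = 1.781 − 0.933·log₁₀(100 − 62.54) = 0.31286.
t = T_v·H_d²/c_v = 0.31286×4.2²/2.1 = 2.628 years.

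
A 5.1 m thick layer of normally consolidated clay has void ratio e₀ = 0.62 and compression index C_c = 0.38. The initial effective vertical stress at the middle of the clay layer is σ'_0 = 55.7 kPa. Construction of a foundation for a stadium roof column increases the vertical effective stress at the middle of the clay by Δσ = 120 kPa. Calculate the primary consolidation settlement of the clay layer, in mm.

Final effective stress: σ'_f = σ'_0 + Δσ = 55.7 + 120 = 175.7 kPa.
Normally consolidated clay, so the full stress increment lies on the virgin compression line:
S_c = C_c·H/(1+e₀)·log₁₀(σ'_f/σ'_0) = 0.38×5.1/(1+0.62)×log₁₀(175.7/55.7)
    = 1.1963 × 0.49892 = 0.5969 m

S_c ≈ 597 mm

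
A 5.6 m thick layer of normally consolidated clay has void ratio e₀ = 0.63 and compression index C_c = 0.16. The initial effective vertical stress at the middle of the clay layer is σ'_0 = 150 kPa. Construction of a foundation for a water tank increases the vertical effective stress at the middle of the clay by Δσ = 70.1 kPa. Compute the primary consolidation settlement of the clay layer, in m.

S_c ≈ 0.0915 m

Final effective stress: σ'_f = σ'_0 + Δσ = 150 + 70.1 = 220.1 kPa.
Normally consolidated clay, so the full stress increment lies on the virgin compression line:
S_c = C_c·H/(1+e₀)·log₁₀(σ'_f/σ'_0) = 0.16×5.6/(1+0.63)×log₁₀(220.1/150)
    = 0.54969 × 0.16653 = 0.09154 m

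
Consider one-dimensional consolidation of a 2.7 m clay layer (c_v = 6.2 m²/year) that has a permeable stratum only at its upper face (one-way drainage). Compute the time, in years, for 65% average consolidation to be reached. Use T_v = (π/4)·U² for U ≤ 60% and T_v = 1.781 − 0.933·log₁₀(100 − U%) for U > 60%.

Drainage path length: H_d = H = 2.7 m (single drainage).
U > 60%: T_v = 1.781 − 0.933·log₁₀(100 − 65) = 0.34038.
t = T_v·H_d²/c_v = 0.34038×2.7²/6.2 = 0.4002 years.

t ≈ 0.4 years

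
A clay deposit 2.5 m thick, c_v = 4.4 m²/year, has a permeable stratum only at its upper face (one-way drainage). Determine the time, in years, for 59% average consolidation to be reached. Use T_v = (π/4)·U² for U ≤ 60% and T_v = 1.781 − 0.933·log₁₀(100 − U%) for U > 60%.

t ≈ 0.388 years

Drainage path length: H_d = H = 2.5 m (single drainage).
U ≤ 60%: T_v = (π/4)·U² = (π/4)×0.59² = 0.2734.
t = T_v·H_d²/c_v = 0.2734×2.5²/4.4 = 0.3884 years.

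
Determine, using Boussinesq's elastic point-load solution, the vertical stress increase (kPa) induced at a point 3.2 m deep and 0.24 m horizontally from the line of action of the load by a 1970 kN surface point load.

Δσ_z ≈ 90.6 kPa

Boussinesq vertical stress below a point load on an elastic half-space:
Δσ_z = 3P/(2πz²) · [1 + (r/z)²]^(−5/2)
r/z = 0.24/3.2 = 0.075; [1+(r/z)²]^(−5/2) = 0.98607.
Δσ_z = 3×1970/(2π×3.2²) × 0.98607 = 91.856 × 0.98607 = 90.58 kPa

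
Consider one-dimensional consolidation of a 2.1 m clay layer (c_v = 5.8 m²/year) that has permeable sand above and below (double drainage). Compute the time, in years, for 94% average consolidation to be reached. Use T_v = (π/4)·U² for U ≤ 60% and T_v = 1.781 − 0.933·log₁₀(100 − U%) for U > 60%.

Drainage path length: H_d = H/2 = 1.05 m (double drainage).
U > 60%: T_v = 1.781 − 0.933·log₁₀(100 − 94) = 1.055.
t = T_v·H_d²/c_v = 1.055×1.05²/5.8 = 0.2005 years.

t ≈ 0.201 years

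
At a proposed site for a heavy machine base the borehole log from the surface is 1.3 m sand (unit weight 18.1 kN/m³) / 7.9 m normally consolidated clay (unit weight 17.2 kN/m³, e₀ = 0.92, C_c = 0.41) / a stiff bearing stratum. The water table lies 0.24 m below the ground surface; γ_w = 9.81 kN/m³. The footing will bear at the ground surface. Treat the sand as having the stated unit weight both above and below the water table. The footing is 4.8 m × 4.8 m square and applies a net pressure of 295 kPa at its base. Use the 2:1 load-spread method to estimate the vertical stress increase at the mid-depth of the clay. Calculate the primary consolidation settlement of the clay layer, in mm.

Mid-depth of clay below the ground surface: z = 1.3 + 7.9/2 = 5.25 m.
Total vertical stress at mid-clay: σ_v = 18.1×1.3 + 17.2×3.95 = 91.47 kPa.
Pore pressure: u = 9.81×(5.25 − 0.24) = 49.148 kPa.
Initial effective stress: σ'_0 = σ_v − u = 91.47 − 49.148 = 42.322 kPa.
Stress increase at mid-clay by the 2:1 spreading method:
Δσ = qBL/((B+z)(L+z)) = 295×4.8×4.8/((4.8+5.25)(4.8+5.25)) = 67.293 kPa
Final effective stress: σ'_f = σ'_0 + Δσ = 42.322 + 67.293 = 109.62 kPa.
Normally consolidated clay, so the full stress increment lies on the virgin compression line:
S_c = C_c·H/(1+e₀)·log₁₀(σ'_f/σ'_0) = 0.41×7.9/(1+0.92)×log₁₀(109.62/42.322)
    = 1.687 × 0.41332 = 0.6973 m

S_c ≈ 697 mm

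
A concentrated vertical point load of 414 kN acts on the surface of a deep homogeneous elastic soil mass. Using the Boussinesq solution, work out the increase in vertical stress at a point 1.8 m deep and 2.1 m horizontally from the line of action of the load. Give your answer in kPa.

Δσ_z ≈ 7.12 kPa

Boussinesq vertical stress below a point load on an elastic half-space:
Δσ_z = 3P/(2πz²) · [1 + (r/z)²]^(−5/2)
r/z = 2.1/1.8 = 1.1667; [1+(r/z)²]^(−5/2) = 0.11674.
Δσ_z = 3×414/(2π×1.8²) × 0.11674 = 61.009 × 0.11674 = 7.122 kPa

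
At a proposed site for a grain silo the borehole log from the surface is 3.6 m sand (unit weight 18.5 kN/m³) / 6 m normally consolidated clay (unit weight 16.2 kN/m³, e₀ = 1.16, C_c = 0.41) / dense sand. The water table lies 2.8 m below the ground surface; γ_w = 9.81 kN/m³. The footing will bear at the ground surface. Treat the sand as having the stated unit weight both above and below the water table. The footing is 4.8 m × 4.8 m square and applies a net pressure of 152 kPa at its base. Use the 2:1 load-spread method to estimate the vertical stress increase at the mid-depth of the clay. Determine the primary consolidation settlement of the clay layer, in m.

S_c ≈ 0.147 m

Mid-depth of clay below the ground surface: z = 3.6 + 6/2 = 6.6 m.
Total vertical stress at mid-clay: σ_v = 18.5×3.6 + 16.2×3 = 115.2 kPa.
Pore pressure: u = 9.81×(6.6 − 2.8) = 37.278 kPa.
Initial effective stress: σ'_0 = σ_v − u = 115.2 − 37.278 = 77.922 kPa.
Stress increase at mid-clay by the 2:1 spreading method:
Δσ = qBL/((B+z)(L+z)) = 152×4.8×4.8/((4.8+6.6)(4.8+6.6)) = 26.947 kPa
Final effective stress: σ'_f = σ'_0 + Δσ = 77.922 + 26.947 = 104.87 kPa.
Normally consolidated clay, so the full stress increment lies on the virgin compression line:
S_c = C_c·H/(1+e₀)·log₁₀(σ'_f/σ'_0) = 0.41×6/(1+1.16)×log₁₀(104.87/77.922)
    = 1.1389 × 0.12899 = 0.1469 m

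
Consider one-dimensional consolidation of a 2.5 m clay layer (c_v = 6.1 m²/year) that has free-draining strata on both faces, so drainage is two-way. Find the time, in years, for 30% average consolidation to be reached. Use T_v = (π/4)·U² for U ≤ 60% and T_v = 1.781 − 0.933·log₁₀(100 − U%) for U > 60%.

t ≈ 0.0181 years

Drainage path length: H_d = H/2 = 1.25 m (double drainage).
U ≤ 60%: T_v = (π/4)·U² = (π/4)×0.3² = 0.070686.
t = T_v·H_d²/c_v = 0.070686×1.25²/6.1 = 0.01811 years.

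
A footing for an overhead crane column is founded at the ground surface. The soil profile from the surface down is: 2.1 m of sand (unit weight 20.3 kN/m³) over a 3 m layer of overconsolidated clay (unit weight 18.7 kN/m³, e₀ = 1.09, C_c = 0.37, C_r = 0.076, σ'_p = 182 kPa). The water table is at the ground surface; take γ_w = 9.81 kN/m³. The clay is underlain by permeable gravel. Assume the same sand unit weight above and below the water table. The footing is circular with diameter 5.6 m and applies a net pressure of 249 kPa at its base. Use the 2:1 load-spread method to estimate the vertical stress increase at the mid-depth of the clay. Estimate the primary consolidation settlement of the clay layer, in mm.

S_c ≈ 60.8 mm

Mid-depth of clay below the ground surface: z = 2.1 + 3/2 = 3.6 m.
Total vertical stress at mid-clay: σ_v = 20.3×2.1 + 18.7×1.5 = 70.68 kPa.
Pore pressure: u = 9.81×(3.6 − 0) = 35.316 kPa.
Initial effective stress: σ'_0 = σ_v − u = 70.68 − 35.316 = 35.364 kPa.
Stress increase at mid-clay by the 2:1 spreading method:
Δσ ≈ qD²/(D+z)² = 249×5.6²/(5.6+3.6)² = 92.257 kPa
Final effective stress: σ'_f = 35.364 + 92.257 = 127.62 kPa.
σ'_f = 127.62 ≤ σ'_p = 182 kPa, so the clay remains overconsolidated and only the recompression index applies:
S_c = C_r·H/(1+e₀)·log₁₀(σ'_f/σ'_0) = 0.076×3/2.09×log₁₀(127.62/35.364)
    = 0.10909 × 0.55736 = 0.0608 m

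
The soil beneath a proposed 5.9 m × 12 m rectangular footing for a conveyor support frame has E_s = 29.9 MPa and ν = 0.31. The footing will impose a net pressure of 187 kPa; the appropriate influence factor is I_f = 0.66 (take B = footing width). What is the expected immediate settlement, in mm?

Immediate (elastic) settlement: S_e = q·B·(1−ν²)/E_s · I_f.
E_s = 29.9 MPa = 29900 kPa.
S_e = 187 × 5.9 × (1 − 0.31²) / 29900 × 0.66
    = 187 × 5.9 × 0.9039 / 29900 × 0.66
    = 0.02201 m = 22.01 mm

S_e ≈ 22 mm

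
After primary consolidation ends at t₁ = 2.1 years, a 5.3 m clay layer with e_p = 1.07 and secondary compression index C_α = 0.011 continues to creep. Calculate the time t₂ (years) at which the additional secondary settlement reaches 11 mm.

t₂ ≈ 5.16 years

S_s = C_α·H/(1+e_p)·log₁₀(t₂/t₁) ⇒ log₁₀(t₂/t₁) = S_s·(1+e_p)/(C_α·H).
log₁₀(t₂/t₁) = 0.011 × (1+1.07) / (0.011×5.3) = 0.3906
t₂ = t₁ × 10^0.3906 = 2.1 × 2.458 = 5.162 years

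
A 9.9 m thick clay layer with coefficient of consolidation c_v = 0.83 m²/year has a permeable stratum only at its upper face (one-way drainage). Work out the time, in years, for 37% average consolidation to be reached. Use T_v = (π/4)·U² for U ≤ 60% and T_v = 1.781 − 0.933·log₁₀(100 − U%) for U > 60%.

Drainage path length: H_d = H = 9.9 m (single drainage).
U ≤ 60%: T_v = (π/4)·U² = (π/4)×0.37² = 0.10752.
t = T_v·H_d²/c_v = 0.10752×9.9²/0.83 = 12.7 years.

t ≈ 12.7 years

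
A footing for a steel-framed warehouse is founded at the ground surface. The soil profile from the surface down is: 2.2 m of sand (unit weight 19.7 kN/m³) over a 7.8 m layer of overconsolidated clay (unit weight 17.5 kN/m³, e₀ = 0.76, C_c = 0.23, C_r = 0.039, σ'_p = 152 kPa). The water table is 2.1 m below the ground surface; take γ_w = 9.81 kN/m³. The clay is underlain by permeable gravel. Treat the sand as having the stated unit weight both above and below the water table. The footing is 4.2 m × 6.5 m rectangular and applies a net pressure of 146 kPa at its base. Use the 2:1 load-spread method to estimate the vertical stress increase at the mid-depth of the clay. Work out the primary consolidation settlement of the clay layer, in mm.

Mid-depth of clay below the ground surface: z = 2.2 + 7.8/2 = 6.1 m.
Total vertical stress at mid-clay: σ_v = 19.7×2.2 + 17.5×3.9 = 111.59 kPa.
Pore pressure: u = 9.81×(6.1 − 2.1) = 39.24 kPa.
Initial effective stress: σ'_0 = σ_v − u = 111.59 − 39.24 = 72.35 kPa.
Stress increase at mid-clay by the 2:1 spreading method:
Δσ = qBL/((B+z)(L+z)) = 146×4.2×6.5/((4.2+6.1)(6.5+6.1)) = 30.712 kPa
Final effective stress: σ'_f = 72.35 + 30.712 = 103.06 kPa.
σ'_f = 103.06 ≤ σ'_p = 152 kPa, so the clay remains overconsolidated and only the recompression index applies:
S_c = C_r·H/(1+e₀)·log₁₀(σ'_f/σ'_0) = 0.039×7.8/1.76×log₁₀(103.06/72.35)
    = 0.17284 × 0.15365 = 0.02656 m

S_c ≈ 26.6 mm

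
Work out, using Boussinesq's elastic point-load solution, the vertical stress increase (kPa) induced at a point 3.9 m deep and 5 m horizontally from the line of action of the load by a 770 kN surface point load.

Δσ_z ≈ 2.13 kPa

Boussinesq vertical stress below a point load on an elastic half-space:
Δσ_z = 3P/(2πz²) · [1 + (r/z)²]^(−5/2)
r/z = 5/3.9 = 1.2821; [1+(r/z)²]^(−5/2) = 0.088001.
Δσ_z = 3×770/(2π×3.9²) × 0.088001 = 24.171 × 0.088001 = 2.127 kPa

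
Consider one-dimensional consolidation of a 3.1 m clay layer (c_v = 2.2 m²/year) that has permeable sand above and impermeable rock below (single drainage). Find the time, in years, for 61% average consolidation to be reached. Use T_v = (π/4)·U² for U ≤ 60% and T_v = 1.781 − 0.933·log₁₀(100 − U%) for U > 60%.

Drainage path length: H_d = H = 3.1 m (single drainage).
U > 60%: T_v = 1.781 − 0.933·log₁₀(100 − 61) = 0.29654.
t = T_v·H_d²/c_v = 0.29654×3.1²/2.2 = 1.295 years.

t ≈ 1.3 years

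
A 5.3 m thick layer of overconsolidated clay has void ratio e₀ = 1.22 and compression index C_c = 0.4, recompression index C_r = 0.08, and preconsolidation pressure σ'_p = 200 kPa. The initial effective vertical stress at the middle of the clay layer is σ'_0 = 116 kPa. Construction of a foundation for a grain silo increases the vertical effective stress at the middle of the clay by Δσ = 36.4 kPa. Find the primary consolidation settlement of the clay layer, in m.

S_c ≈ 0.0226 m

Final effective stress: σ'_f = 116 + 36.4 = 152.4 kPa.
σ'_f = 152.4 ≤ σ'_p = 200 kPa, so the clay remains overconsolidated and only the recompression index applies:
S_c = C_r·H/(1+e₀)·log₁₀(σ'_f/σ'_0) = 0.08×5.3/2.22×log₁₀(152.4/116)
    = 0.19099 × 0.11853 = 0.02264 m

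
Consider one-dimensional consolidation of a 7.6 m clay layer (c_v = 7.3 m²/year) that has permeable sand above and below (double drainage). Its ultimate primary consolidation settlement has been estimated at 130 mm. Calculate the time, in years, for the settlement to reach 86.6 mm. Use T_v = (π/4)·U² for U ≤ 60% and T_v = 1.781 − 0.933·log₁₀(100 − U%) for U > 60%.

t ≈ 0.711 years

Drainage path length: H_d = H/2 = 3.8 m (double drainage).
U = S(t)/S_ult = 86.6/130 = 0.6662.
U > 60%: T_v = 1.781 − 0.933·log₁₀(100 − 66.615) = 0.35953.
t = T_v·H_d²/c_v = 0.35953×3.8²/7.3 = 0.7112 years.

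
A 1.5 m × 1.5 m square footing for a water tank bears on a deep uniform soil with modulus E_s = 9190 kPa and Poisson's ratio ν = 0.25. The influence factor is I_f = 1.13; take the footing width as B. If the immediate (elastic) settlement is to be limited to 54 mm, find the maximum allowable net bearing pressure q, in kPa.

S_e = q·B·(1−ν²)/E_s · I_f  ⇒  q = S_e·E_s / (B·(1−ν²)·I_f).
q = 0.054 × 9190 / (1.5 × 0.9375 × 1.13) = 312.3 kPa

q ≈ 312 kPa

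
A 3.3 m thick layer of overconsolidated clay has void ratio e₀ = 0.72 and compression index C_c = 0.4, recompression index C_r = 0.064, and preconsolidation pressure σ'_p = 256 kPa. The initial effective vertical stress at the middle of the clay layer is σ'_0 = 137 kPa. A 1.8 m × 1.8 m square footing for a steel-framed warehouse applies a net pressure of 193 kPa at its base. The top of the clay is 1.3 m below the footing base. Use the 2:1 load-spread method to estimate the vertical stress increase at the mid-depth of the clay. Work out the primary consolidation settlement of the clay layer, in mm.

Mid-depth of clay below the footing base: z = 1.3 + 3.3/2 = 2.95 m.
Stress increase at mid-clay by the 2:1 spreading method:
Δσ = qBL/((B+z)(L+z)) = 193×1.8×1.8/((1.8+2.95)(1.8+2.95)) = 27.715 kPa
Final effective stress: σ'_f = 137 + 27.715 = 164.72 kPa.
σ'_f = 164.72 ≤ σ'_p = 256 kPa, so the clay remains overconsolidated and only the recompression index applies:
S_c = C_r·H/(1+e₀)·log₁₀(σ'_f/σ'_0) = 0.064×3.3/1.72×log₁₀(164.72/137)
    = 0.12279 × 0.080026 = 0.009826 m

S_c ≈ 9.83 mm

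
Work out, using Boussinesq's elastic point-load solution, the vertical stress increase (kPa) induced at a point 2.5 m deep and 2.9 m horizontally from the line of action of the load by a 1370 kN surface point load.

Boussinesq vertical stress below a point load on an elastic half-space:
Δσ_z = 3P/(2πz²) · [1 + (r/z)²]^(−5/2)
r/z = 2.9/2.5 = 1.16; [1+(r/z)²]^(−5/2) = 0.11868.
Δσ_z = 3×1370/(2π×2.5²) × 0.11868 = 104.66 × 0.11868 = 12.42 kPa

Δσ_z ≈ 12.4 kPa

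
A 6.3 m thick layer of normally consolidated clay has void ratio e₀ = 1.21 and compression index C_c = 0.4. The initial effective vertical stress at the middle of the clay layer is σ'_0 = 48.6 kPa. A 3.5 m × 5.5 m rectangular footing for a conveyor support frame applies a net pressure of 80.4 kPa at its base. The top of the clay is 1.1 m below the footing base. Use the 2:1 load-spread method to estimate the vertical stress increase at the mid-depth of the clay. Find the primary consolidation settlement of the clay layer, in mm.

Mid-depth of clay below the footing base: z = 1.1 + 6.3/2 = 4.25 m.
Stress increase at mid-clay by the 2:1 spreading method:
Δσ = qBL/((B+z)(L+z)) = 80.4×3.5×5.5/((3.5+4.25)(5.5+4.25)) = 20.482 kPa
Final effective stress: σ'_f = σ'_0 + Δσ = 48.6 + 20.482 = 69.082 kPa.
Normally consolidated clay, so the full stress increment lies on the virgin compression line:
S_c = C_c·H/(1+e₀)·log₁₀(σ'_f/σ'_0) = 0.4×6.3/(1+1.21)×log₁₀(69.082/48.6)
    = 1.1403 × 0.15273 = 0.1742 m

S_c ≈ 174 mm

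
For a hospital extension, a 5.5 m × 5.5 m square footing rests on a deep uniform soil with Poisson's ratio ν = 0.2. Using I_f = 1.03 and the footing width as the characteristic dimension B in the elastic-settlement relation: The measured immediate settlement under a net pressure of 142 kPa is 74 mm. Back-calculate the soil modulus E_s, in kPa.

S_e = q·B·(1−ν²)/E_s · I_f  ⇒  E_s = q·B·(1−ν²)·I_f / S_e.
E_s = 142 × 5.5 × 0.96 × 1.03 / 0.074 = 10440 kPa

E_s ≈ 10400 kPa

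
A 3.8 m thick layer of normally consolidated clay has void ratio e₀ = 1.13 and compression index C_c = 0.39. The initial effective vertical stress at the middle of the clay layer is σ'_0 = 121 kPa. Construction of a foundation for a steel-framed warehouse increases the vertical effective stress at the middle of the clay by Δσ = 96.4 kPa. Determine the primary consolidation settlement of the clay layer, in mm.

S_c ≈ 177 mm

Final effective stress: σ'_f = σ'_0 + Δσ = 121 + 96.4 = 217.4 kPa.
Normally consolidated clay, so the full stress increment lies on the virgin compression line:
S_c = C_c·H/(1+e₀)·log₁₀(σ'_f/σ'_0) = 0.39×3.8/(1+1.13)×log₁₀(217.4/121)
    = 0.69577 × 0.25447 = 0.1771 m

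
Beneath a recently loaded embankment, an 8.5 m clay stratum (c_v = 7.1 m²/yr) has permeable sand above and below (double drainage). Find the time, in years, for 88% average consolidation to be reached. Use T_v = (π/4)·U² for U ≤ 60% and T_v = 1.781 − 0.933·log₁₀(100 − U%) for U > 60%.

Drainage path length: H_d = H/2 = 4.25 m (double drainage).
U > 60%: T_v = 1.781 − 0.933·log₁₀(100 − 88) = 0.77412.
t = T_v·H_d²/c_v = 0.77412×4.25²/7.1 = 1.969 years.

t ≈ 1.97 years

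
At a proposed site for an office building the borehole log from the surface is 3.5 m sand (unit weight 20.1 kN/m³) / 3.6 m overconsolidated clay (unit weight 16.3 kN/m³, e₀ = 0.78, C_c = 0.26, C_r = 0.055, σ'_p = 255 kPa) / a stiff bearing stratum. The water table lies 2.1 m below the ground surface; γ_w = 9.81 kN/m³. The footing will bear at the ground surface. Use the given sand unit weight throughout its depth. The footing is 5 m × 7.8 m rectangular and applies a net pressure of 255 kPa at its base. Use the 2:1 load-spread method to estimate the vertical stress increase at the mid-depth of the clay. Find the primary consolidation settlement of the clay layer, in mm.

S_c ≈ 35.4 mm

Mid-depth of clay below the ground surface: z = 3.5 + 3.6/2 = 5.3 m.
Total vertical stress at mid-clay: σ_v = 20.1×3.5 + 16.3×1.8 = 99.69 kPa.
Pore pressure: u = 9.81×(5.3 − 2.1) = 31.392 kPa.
Initial effective stress: σ'_0 = σ_v − u = 99.69 − 31.392 = 68.298 kPa.
Stress increase at mid-clay by the 2:1 spreading method:
Δσ = qBL/((B+z)(L+z)) = 255×5×7.8/((5+5.3)(7.8+5.3)) = 73.705 kPa
Final effective stress: σ'_f = 68.298 + 73.705 = 142 kPa.
σ'_f = 142 ≤ σ'_p = 255 kPa, so the clay remains overconsolidated and only the recompression index applies:
S_c = C_r·H/(1+e₀)·log₁₀(σ'_f/σ'_0) = 0.055×3.6/1.78×log₁₀(142/68.298)
    = 0.11124 × 0.31788 = 0.03536 m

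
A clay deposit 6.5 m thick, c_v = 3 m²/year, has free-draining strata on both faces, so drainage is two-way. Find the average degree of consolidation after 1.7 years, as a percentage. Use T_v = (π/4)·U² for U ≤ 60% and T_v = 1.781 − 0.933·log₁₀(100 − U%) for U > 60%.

Drainage path length: H_d = H/2 = 3.25 m (double drainage).
T_v = c_v·t/H_d² = 3×1.7/3.25² = 0.48284.
T_v = 0.48284 corresponds to the U > 60% branch:
U = 1 − 10^((1.781 − T_v)/0.933)/100 = 0.7537

U ≈ 75.4 %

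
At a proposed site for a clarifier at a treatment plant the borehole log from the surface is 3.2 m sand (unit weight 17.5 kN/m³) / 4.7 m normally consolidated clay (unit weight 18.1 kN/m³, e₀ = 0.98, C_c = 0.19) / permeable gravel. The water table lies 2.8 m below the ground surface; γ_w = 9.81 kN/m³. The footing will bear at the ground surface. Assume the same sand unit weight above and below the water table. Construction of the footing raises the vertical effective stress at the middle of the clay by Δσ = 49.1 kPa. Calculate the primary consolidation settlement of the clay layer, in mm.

Mid-depth of clay below the ground surface: z = 3.2 + 4.7/2 = 5.55 m.
Total vertical stress at mid-clay: σ_v = 17.5×3.2 + 18.1×2.35 = 98.535 kPa.
Pore pressure: u = 9.81×(5.55 − 2.8) = 26.978 kPa.
Initial effective stress: σ'_0 = σ_v − u = 98.535 − 26.978 = 71.557 kPa.
Final effective stress: σ'_f = σ'_0 + Δσ = 71.557 + 49.1 = 120.66 kPa.
Normally consolidated clay, so the full stress increment lies on the virgin compression line:
S_c = C_c·H/(1+e₀)·log₁₀(σ'_f/σ'_0) = 0.19×4.7/(1+0.98)×log₁₀(120.66/71.557)
    = 0.45101 × 0.22691 = 0.1023 m

S_c ≈ 102 mm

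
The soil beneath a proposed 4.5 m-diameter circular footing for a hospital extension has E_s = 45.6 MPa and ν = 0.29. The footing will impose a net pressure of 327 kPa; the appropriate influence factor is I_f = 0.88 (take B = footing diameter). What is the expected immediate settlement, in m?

Immediate (elastic) settlement: S_e = q·B·(1−ν²)/E_s · I_f.
E_s = 45.6 MPa = 45600 kPa.
S_e = 327 × 4.5 × (1 − 0.29²) / 45600 × 0.88
    = 327 × 4.5 × 0.9159 / 45600 × 0.88
    = 0.02601 m

S_e ≈ 0.026 m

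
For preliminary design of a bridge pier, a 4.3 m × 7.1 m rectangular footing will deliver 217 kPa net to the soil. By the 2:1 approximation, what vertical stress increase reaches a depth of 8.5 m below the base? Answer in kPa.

Δσ_z ≈ 33.2 kPa

By the 2:1 method the load spreads at 1 horizontal : 2 vertical, so at depth z the loaded area has grown by z in each plan dimension:
Δσ = qBL/((B+z)(L+z)) = 217×4.3×7.1/((4.3+8.5)(7.1+8.5)) = 33.178 kPa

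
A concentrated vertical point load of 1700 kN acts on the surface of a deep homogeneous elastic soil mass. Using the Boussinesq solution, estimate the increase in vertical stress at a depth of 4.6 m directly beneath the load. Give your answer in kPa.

Boussinesq vertical stress below a point load on an elastic half-space:
Δσ_z = 3P/(2πz²) · [1 + (r/z)²]^(−5/2)
r/z = 0/4.6 = 0; [1+(r/z)²]^(−5/2) = 1.
Δσ_z = 3×1700/(2π×4.6²) × 1 = 38.36 × 1 = 38.36 kPa

Δσ_z ≈ 38.4 kPa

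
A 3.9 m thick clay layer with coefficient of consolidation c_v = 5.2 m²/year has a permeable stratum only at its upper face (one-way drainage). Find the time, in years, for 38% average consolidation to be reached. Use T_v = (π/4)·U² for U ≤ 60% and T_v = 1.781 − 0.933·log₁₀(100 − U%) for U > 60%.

Drainage path length: H_d = H = 3.9 m (single drainage).
U ≤ 60%: T_v = (π/4)·U² = (π/4)×0.38² = 0.11341.
t = T_v·H_d²/c_v = 0.11341×3.9²/5.2 = 0.3317 years.

t ≈ 0.332 years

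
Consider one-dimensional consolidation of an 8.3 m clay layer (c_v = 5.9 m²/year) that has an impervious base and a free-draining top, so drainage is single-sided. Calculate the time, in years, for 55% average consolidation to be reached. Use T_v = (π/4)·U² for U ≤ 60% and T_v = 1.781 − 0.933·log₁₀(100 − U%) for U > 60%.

Drainage path length: H_d = H = 8.3 m (single drainage).
U ≤ 60%: T_v = (π/4)·U² = (π/4)×0.55² = 0.23758.
t = T_v·H_d²/c_v = 0.23758×8.3²/5.9 = 2.774 years.

t ≈ 2.77 years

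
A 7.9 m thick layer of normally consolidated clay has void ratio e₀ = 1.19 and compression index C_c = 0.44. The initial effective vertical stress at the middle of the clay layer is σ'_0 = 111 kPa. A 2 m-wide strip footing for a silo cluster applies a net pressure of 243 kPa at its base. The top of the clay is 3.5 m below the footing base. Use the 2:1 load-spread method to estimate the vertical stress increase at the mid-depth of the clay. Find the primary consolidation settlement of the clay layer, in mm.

S_c ≈ 262 mm

Mid-depth of clay below the footing base: z = 3.5 + 7.9/2 = 7.45 m.
Stress increase at mid-clay by the 2:1 spreading method:
Δσ = qB/(B+z) = 243×2/(2+7.45) = 51.429 kPa
Final effective stress: σ'_f = σ'_0 + Δσ = 111 + 51.429 = 162.43 kPa.
Normally consolidated clay, so the full stress increment lies on the virgin compression line:
S_c = C_c·H/(1+e₀)·log₁₀(σ'_f/σ'_0) = 0.44×7.9/(1+1.19)×log₁₀(162.43/111)
    = 1.5872 × 0.16534 = 0.2624 m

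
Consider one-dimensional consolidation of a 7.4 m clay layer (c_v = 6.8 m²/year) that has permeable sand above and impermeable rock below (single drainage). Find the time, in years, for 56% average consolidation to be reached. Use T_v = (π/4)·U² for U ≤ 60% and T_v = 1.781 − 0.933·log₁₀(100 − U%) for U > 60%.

Drainage path length: H_d = H = 7.4 m (single drainage).
U ≤ 60%: T_v = (π/4)·U² = (π/4)×0.56² = 0.2463.
t = T_v·H_d²/c_v = 0.2463×7.4²/6.8 = 1.983 years.

t ≈ 1.98 years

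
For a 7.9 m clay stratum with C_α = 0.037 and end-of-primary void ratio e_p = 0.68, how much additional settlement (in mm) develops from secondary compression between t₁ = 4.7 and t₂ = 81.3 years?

S_s ≈ 215 mm

Secondary compression: S_s = C_α·H/(1+e_p)·log₁₀(t₂/t₁)
S_s = 0.037×7.9/(1+0.68)×log₁₀(81.3/4.7)
    = 0.174 × 1.238 = 0.2154 m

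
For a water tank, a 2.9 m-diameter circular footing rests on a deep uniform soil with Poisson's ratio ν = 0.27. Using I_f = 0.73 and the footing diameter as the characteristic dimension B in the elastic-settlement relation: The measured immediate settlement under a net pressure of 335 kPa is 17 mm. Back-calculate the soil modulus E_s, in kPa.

S_e = q·B·(1−ν²)/E_s · I_f  ⇒  E_s = q·B·(1−ν²)·I_f / S_e.
E_s = 335 × 2.9 × 0.9271 × 0.73 / 0.017 = 38680 kPa

E_s ≈ 38700 kPa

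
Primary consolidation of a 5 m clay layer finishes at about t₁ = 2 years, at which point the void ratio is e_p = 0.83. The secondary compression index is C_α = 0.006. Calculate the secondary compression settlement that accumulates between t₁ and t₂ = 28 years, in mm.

Secondary compression: S_s = C_α·H/(1+e_p)·log₁₀(t₂/t₁)
S_s = 0.006×5/(1+0.83)×log₁₀(28/2)
    = 0.01639 × 1.146 = 0.01879 m

S_s ≈ 18.8 mm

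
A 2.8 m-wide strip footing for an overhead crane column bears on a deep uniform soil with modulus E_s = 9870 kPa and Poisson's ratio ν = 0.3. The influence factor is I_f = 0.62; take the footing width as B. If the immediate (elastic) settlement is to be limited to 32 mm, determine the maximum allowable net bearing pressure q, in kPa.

q ≈ 200 kPa

S_e = q·B·(1−ν²)/E_s · I_f  ⇒  q = S_e·E_s / (B·(1−ν²)·I_f).
q = 0.032 × 9870 / (2.8 × 0.91 × 0.62) = 199.9 kPa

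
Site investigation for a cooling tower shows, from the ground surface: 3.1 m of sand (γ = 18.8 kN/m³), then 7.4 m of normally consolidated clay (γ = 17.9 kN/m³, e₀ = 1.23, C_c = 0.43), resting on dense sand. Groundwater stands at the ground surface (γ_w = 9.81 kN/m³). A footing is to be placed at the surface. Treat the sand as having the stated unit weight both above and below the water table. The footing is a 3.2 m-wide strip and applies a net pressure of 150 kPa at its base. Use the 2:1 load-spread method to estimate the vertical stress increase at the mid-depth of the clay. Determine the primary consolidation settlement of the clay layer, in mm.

Mid-depth of clay below the ground surface: z = 3.1 + 7.4/2 = 6.8 m.
Total vertical stress at mid-clay: σ_v = 18.8×3.1 + 17.9×3.7 = 124.51 kPa.
Pore pressure: u = 9.81×(6.8 − 0) = 66.708 kPa.
Initial effective stress: σ'_0 = σ_v − u = 124.51 − 66.708 = 57.802 kPa.
Stress increase at mid-clay by the 2:1 spreading method:
Δσ = qB/(B+z) = 150×3.2/(3.2+6.8) = 48 kPa
Final effective stress: σ'_f = σ'_0 + Δσ = 57.802 + 48 = 105.8 kPa.
Normally consolidated clay, so the full stress increment lies on the virgin compression line:
S_c = C_c·H/(1+e₀)·log₁₀(σ'_f/σ'_0) = 0.43×7.4/(1+1.23)×log₁₀(105.8/57.802)
    = 1.4269 × 0.26254 = 0.3746 m

S_c ≈ 375 mm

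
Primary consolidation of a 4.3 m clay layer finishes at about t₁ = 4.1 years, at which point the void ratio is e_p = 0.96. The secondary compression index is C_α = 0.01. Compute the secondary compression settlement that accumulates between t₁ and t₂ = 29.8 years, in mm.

S_s ≈ 18.9 mm

Secondary compression: S_s = C_α·H/(1+e_p)·log₁₀(t₂/t₁)
S_s = 0.01×4.3/(1+0.96)×log₁₀(29.8/4.1)
    = 0.02194 × 0.8614 = 0.0189 m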